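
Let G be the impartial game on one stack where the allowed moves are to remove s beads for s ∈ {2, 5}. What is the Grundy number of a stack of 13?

1

Compute g(0), g(1), … for moves {2, 5}:
k:     0  1  2  3  4  5  6  7  8  9 10 11 12 13
g(k):  0  0  1  1  0  2  1  0  0  1  1  0  2  1
So g(13) = 1.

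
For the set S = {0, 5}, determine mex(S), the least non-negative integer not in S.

1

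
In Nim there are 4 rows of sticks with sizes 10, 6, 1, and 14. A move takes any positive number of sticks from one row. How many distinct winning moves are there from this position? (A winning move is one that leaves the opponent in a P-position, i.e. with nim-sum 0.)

3

Compute the nim-sum pairwise:
10 XOR 6 = 12
12 XOR 1 = 13
13 XOR 14 = 3
The overall nim-sum is X = 3. A row of size p has a winning move iff p XOR X < p (reduce it to p XOR X).
  10: 10 XOR 3 = 9 < 10 — winning move (to 9).
  6: 6 XOR 3 = 5 < 6 — winning move (to 5).
  1: 1 XOR 3 = 2 ≥ 1 — no move.
  14: 14 XOR 3 = 13 < 14 — winning move (to 13).
That gives 3 winning moves.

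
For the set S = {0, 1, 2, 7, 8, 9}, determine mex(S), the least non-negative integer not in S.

The values 0, 1, 2 are all present; 3 is the first non-negative integer missing from the set.

3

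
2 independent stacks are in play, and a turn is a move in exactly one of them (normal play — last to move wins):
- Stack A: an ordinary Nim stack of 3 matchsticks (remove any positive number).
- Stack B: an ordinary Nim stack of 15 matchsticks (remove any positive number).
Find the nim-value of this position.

Stack A is a plain Nim stack of size 3, so its Grundy value is 3.
Stack B is a plain Nim stack of size 15, so its Grundy value is 15.
The value of a disjunctive sum is the nim-sum of the parts.
Combined value = 3 ⊕ 15 = 12.

12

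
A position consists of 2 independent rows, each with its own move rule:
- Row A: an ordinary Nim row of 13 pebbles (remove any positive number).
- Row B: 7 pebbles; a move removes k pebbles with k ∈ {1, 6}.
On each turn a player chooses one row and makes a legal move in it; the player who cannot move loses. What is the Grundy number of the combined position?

13

Row A is a plain Nim row of size 13, so its Grundy value is 13.
Build the Grundy sequence for row B with g(k) = mex{g(k−s) : s ∈ {1, 6}, s ≤ k}:
g(0) = mex{} = 0
g(1) = mex{0} = 1
g(2) = mex{1} = 0
g(3) = mex{0} = 1
g(4) = mex{1} = 0
g(5) = mex{0} = 1
g(6) = mex{0,1} = 2
g(7) = mex{1,2} = 0
So g(7) = 0.
By the Sprague-Grundy theorem, the Grundy value of a sum of independent games is the XOR of the component values.
Combined value = 13 ⊕ 0 = 13.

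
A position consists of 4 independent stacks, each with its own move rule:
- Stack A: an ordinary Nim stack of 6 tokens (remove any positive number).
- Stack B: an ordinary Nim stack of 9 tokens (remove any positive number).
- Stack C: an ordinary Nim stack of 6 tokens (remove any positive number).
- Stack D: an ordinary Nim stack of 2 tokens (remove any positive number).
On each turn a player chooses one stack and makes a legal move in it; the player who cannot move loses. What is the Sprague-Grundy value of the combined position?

11

Stack A is a plain Nim stack of size 6, so its Grundy value is 6.
Stack B is a plain Nim stack of size 9, so its Grundy value is 9.
Stack C is a plain Nim stack of size 6, so its Grundy value is 6.
Stack D is a plain Nim stack of size 2, so its Grundy value is 2.
The value of a disjunctive sum is the nim-sum of the parts.
Combined value = 6 XOR 9 XOR 6 XOR 2 = 11.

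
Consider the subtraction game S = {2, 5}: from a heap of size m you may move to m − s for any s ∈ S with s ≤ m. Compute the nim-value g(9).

Compute g(0), g(1), … for moves {2, 5}:
k:     0  1  2  3  4  5  6  7  8  9
g(k):  0  0  1  1  0  2  1  0  0  1
So g(9) = 1.

1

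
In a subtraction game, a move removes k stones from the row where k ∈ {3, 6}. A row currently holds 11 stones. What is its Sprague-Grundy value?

Grundy values for subtraction set {3, 6}:
g(0) = mex{} = 0
g(1) = mex{} = 0
g(2) = mex{} = 0
g(3) = mex{0} = 1
g(4) = mex{0} = 1
g(5) = mex{0} = 1
g(6) = mex{0,1} = 2
g(7) = mex{0,1} = 2
g(8) = mex{0,1} = 2
g(9) = mex{1,2} = 0
g(10) = mex{1,2} = 0
g(11) = mex{1,2} = 0
So g(11) = 0.

0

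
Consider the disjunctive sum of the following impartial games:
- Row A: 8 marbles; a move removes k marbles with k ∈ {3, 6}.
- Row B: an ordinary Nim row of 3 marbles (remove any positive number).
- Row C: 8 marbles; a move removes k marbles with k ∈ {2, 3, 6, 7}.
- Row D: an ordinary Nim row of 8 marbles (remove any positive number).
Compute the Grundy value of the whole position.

11

For row A, compute g(0), g(1), … with moves {3, 6}:
k:     0  1  2  3  4  5  6  7  8
g(k):  0  0  0  1  1  1  2  2  2
So g(8) = 2.
Row B is a plain Nim row of size 3, so its Grundy value is 3.
For row C, compute g(0), g(1), … with moves {2, 3, 6, 7}:
g(0) = mex{} = 0
g(1) = mex{} = 0
g(2) = mex{0} = 1
g(3) = mex{0} = 1
g(4) = mex{0,1} = 2
g(5) = mex{1} = 0
g(6) = mex{0,1,2} = 3
g(7) = mex{0,2} = 1
g(8) = mex{0,1,3} = 2
So g(8) = 2.
Row D is a plain Nim row of size 8, so its Grundy value is 8.
The value of a disjunctive sum is the nim-sum of the parts.
Combined value = 2 ⊕ 3 ⊕ 2 ⊕ 8 = 11.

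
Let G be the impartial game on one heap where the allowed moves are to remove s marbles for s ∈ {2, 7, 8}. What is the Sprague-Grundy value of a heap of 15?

0

Grundy values for subtraction set {2, 7, 8}:
k:     0  1  2  3  4  5  6  7  8  9 10 11 12 13 14 15
g(k):  0  0  1  1  0  0  1  1  2  2  0  3  1  2  0  0
So g(15) = 0.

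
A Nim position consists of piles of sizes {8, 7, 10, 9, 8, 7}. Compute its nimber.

3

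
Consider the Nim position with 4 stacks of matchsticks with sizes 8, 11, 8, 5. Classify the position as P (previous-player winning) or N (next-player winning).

N-position

Write each in binary and XOR column by column:
  1000  (8)
  1011  (11)
  1000  (8)
  0101  (5)
  ----
  1110  (14)
The nim-sum is 14 ≠ 0, so this is an N-position: the player to move can win.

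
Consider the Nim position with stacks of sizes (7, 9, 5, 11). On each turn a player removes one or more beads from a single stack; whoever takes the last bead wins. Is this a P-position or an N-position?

P-position

Compute the nim-sum pairwise:
7 ⊕ 9 = 14
14 ⊕ 5 = 11
11 ⊕ 11 = 0
The nim-sum is 0, so this is a P-position: the player to move is in a losing position under optimal play.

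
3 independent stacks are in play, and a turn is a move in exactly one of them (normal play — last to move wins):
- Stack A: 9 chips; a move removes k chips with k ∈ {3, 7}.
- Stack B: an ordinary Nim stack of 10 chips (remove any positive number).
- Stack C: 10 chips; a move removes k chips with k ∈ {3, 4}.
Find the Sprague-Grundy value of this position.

10

Build the Grundy sequence for stack A with g(k) = mex{g(k−s) : s ∈ {3, 7}, s ≤ k}:
k:     0  1  2  3  4  5  6  7  8  9
g(k):  0  0  0  1  1  1  0  2  2  1
So g(9) = 1.
Stack B is a plain Nim stack of size 10, so its Grundy value is 10.
Grundy values for stack C (subtraction set {3, 4}):
k:     0  1  2  3  4  5  6  7  8  9 10
g(k):  0  0  0  1  1  1  2  0  0  0  1
So g(10) = 1.
By the Sprague-Grundy theorem, the Grundy value of a sum of independent games is the XOR of the component values.
Combined value = 1 XOR 10 XOR 1 = 10.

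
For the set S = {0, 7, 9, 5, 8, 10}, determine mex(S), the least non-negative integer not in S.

1

0 is in the set but 1 is not, so the mex is 1.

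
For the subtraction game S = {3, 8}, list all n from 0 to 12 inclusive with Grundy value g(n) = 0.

0, 1, 2, 6, 7, 11, 12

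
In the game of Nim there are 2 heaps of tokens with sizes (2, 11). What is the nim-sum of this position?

9

Nim-sum: 2 ⊕ 11 = 9.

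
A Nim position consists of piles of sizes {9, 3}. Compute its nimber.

10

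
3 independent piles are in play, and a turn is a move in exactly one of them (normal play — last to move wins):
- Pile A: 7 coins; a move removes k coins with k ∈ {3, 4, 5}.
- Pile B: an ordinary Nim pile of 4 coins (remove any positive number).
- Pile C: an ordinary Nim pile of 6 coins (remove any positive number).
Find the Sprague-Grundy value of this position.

0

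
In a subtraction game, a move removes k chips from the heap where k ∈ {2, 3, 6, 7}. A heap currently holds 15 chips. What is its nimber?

Grundy values for subtraction set {2, 3, 6, 7}:
k:     0  1  2  3  4  5  6  7  8  9 10 11 12 13 14 15
g(k):  0  0  1  1  2  0  3  1  2  0  0  1  1  2  0  3
So g(15) = 3.

3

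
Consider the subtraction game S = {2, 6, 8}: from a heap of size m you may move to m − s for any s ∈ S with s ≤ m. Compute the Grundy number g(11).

3

Build the Grundy sequence with g(k) = mex{g(k−s) : s ∈ {2, 6, 8}, s ≤ k}:
g(0) = mex{} = 0
g(1) = mex{} = 0
g(2) = mex{0} = 1
g(3) = mex{0} = 1
g(4) = mex{1} = 0
g(5) = mex{1} = 0
g(6) = mex{0} = 1
g(7) = mex{0} = 1
g(8) = mex{0,1} = 2
g(9) = mex{0,1} = 2
g(10) = mex{0,1,2} = 3
g(11) = mex{0,1,2} = 3
So g(11) = 3.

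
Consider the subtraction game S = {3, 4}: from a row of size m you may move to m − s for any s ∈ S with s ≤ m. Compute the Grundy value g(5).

1

Grundy values for subtraction set {3, 4}:
k:     0  1  2  3  4  5
g(k):  0  0  0  1  1  1
So g(5) = 1.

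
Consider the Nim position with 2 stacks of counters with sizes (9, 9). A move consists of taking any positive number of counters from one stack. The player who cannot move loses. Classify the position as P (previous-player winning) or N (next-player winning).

In binary:
  1001  (9)
  1001  (9)
  ----
  0000  (0)
The nim-sum is 0, so this is a P-position: the player to move is in a losing position under optimal play.

P-position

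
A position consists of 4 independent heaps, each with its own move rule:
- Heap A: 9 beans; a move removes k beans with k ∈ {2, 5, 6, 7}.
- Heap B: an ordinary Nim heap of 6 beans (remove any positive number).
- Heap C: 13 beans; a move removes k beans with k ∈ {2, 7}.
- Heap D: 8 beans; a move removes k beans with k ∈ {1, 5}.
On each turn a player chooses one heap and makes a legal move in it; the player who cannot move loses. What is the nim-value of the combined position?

Grundy values for heap A (subtraction set {2, 5, 6, 7}):
k:     0  1  2  3  4  5  6  7  8  9
g(k):  0  0  1  1  0  2  1  3  2  2
So g(9) = 2.
Heap B is a plain Nim heap of size 6, so its Grundy value is 6.
Build the Grundy sequence for heap C with g(k) = mex{g(k−s) : s ∈ {2, 7}, s ≤ k}:
g(0) = mex{} = 0
g(1) = mex{} = 0
g(2) = mex{0} = 1
g(3) = mex{0} = 1
g(4) = mex{1} = 0
g(5) = mex{1} = 0
g(6) = mex{0} = 1
g(7) = mex{0} = 1
g(8) = mex{0,1} = 2
g(9) = mex{1} = 0
g(10) = mex{1,2} = 0
g(11) = mex{0} = 1
g(12) = mex{0} = 1
g(13) = mex{1} = 0
So g(13) = 0.
Grundy values for heap D (subtraction set {1, 5}):
k:     0  1  2  3  4  5  6  7  8
g(k):  0  1  0  1  0  1  0  1  0
So g(8) = 0.
By the Sprague-Grundy theorem, the Grundy value of a sum of independent games is the XOR of the component values.
Combined value = 2 ⊕ 6 ⊕ 0 ⊕ 0 = 4.

4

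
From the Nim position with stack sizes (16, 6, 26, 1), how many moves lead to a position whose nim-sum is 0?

1

Nim-sum: 16 XOR 6 XOR 26 XOR 1 = 13.
The overall nim-sum is X = 13. A stack of size p has a winning move iff p XOR X < p (reduce it to p XOR X).
  16: 16 XOR 13 = 29 ≥ 16 — no move.
  6: 6 XOR 13 = 11 ≥ 6 — no move.
  26: 26 XOR 13 = 23 < 26 — winning move (to 23).
  1: 1 XOR 13 = 12 ≥ 1 — no move.
That gives 1 winning move.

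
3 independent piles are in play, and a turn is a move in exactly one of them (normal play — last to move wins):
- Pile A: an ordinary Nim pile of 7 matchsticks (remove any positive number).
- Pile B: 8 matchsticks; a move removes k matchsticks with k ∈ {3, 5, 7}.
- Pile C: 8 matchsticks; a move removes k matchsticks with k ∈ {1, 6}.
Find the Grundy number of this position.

Pile A is a plain Nim pile of size 7, so its Grundy value is 7.
Build the Grundy sequence for pile B with g(k) = mex{g(k−s) : s ∈ {3, 5, 7}, s ≤ k}:
k:     0  1  2  3  4  5  6  7  8
g(k):  0  0  0  1  1  1  2  2  2
So g(8) = 2.
Grundy values for pile C (subtraction set {1, 6}):
g(0) = mex{} = 0
g(1) = mex{0} = 1
g(2) = mex{1} = 0
g(3) = mex{0} = 1
g(4) = mex{1} = 0
g(5) = mex{0} = 1
g(6) = mex{0,1} = 2
g(7) = mex{1,2} = 0
g(8) = mex{0} = 1
So g(8) = 1.
The value of a disjunctive sum is the nim-sum of the parts.
Combined value = 7 ⊕ 2 ⊕ 1 = 4.

4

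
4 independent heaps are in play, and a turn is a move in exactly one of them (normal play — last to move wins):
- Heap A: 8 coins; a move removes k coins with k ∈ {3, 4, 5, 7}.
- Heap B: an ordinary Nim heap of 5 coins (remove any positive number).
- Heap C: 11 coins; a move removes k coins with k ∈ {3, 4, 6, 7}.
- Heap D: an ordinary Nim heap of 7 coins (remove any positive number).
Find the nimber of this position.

Grundy values for heap A (subtraction set {3, 4, 5, 7}):
k:     0  1  2  3  4  5  6  7  8
g(k):  0  0  0  1  1  1  2  2  2
So g(8) = 2.
Heap B is a plain Nim heap of size 5, so its Grundy value is 5.
Grundy values for heap C (subtraction set {3, 4, 6, 7}):
k:     0  1  2  3  4  5  6  7  8  9 10 11
g(k):  0  0  0  1  1  1  2  2  2  3  0  0
So g(11) = 0.
Heap D is a plain Nim heap of size 7, so its Grundy value is 7.
By the Sprague-Grundy theorem, the Grundy value of a sum of independent games is the XOR of the component values.
Combined value = 2 XOR 5 XOR 0 XOR 7 = 0.

0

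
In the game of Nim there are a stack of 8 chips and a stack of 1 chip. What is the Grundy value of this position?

9

Nim-sum: 8 ^ 1 = 9.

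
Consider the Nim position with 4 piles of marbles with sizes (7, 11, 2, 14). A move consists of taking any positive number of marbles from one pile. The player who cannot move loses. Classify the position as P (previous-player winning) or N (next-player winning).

P-position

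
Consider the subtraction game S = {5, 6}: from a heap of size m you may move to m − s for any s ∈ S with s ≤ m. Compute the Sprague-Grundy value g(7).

Build the Grundy sequence with g(k) = mex{g(k−s) : s ∈ {5, 6}, s ≤ k}:
k:     0  1  2  3  4  5  6  7
g(k):  0  0  0  0  0  1  1  1
So g(7) = 1.

1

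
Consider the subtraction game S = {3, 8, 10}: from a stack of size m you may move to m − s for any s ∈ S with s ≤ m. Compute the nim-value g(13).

0

Compute g(0), g(1), … for moves {3, 8, 10}:
g(0) = mex{} = 0
g(1) = mex{} = 0
g(2) = mex{} = 0
g(3) = mex{0} = 1
g(4) = mex{0} = 1
g(5) = mex{0} = 1
g(6) = mex{1} = 0
g(7) = mex{1} = 0
g(8) = mex{0,1} = 2
g(9) = mex{0} = 1
g(10) = mex{0} = 1
g(11) = mex{0,1,2} = 3
g(12) = mex{0,1} = 2
g(13) = mex{1} = 0
So g(13) = 0.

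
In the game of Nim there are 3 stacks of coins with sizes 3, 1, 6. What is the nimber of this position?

In binary:
  011  (3)
  001  (1)
  110  (6)
  ---
  100  (4)

4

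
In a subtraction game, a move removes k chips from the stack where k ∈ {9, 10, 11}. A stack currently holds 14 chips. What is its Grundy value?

1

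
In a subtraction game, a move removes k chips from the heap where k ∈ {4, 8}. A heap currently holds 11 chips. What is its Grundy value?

Compute g(0), g(1), … for moves {4, 8}:
k:     0  1  2  3  4  5  6  7  8  9 10 11
g(k):  0  0  0  0  1  1  1  1  2  2  2  2
So g(11) = 2.

2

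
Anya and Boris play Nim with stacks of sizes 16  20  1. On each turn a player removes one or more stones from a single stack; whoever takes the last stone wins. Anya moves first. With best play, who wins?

Anya wins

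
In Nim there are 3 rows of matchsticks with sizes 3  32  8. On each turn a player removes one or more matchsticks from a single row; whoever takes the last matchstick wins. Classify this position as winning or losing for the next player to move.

Winning position

In binary:
  000011  (3)
  100000  (32)
  001000  (8)
  ------
  101011  (43)
The nim-sum is 43 ≠ 0, so this is an N-position: the player to move can win.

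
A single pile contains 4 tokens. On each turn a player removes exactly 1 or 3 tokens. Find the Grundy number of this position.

Grundy values for subtraction set {1, 3}:
k:     0  1  2  3  4
g(k):  0  1  0  1  0
So g(4) = 0.

0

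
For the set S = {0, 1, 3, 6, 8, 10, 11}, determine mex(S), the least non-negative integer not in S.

The values 0, 1 are all present; 2 is the first non-negative integer missing from the set.

2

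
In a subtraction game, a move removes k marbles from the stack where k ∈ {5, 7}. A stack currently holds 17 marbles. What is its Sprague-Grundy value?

Build the Grundy sequence with g(k) = mex{g(k−s) : s ∈ {5, 7}, s ≤ k}:
k:     0  1  2  3  4  5  6  7  8  9 10 11 12 13 14 15 16 17
g(k):  0  0  0  0  0  1  1  1  1  1  2  2  0  0  0  0  0  1
So g(17) = 1.

1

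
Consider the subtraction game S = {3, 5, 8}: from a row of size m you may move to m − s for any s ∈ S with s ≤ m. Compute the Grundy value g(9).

3

Build the Grundy sequence with g(k) = mex{g(k−s) : s ∈ {3, 5, 8}, s ≤ k}:
g(0) = mex{} = 0
g(1) = mex{} = 0
g(2) = mex{} = 0
g(3) = mex{0} = 1
g(4) = mex{0} = 1
g(5) = mex{0} = 1
g(6) = mex{0,1} = 2
g(7) = mex{0,1} = 2
g(8) = mex{0,1} = 2
g(9) = mex{0,1,2} = 3
So g(9) = 3.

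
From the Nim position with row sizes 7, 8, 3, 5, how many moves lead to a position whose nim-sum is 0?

1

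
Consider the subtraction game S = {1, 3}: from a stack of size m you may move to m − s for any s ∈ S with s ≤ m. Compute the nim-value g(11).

Grundy values for subtraction set {1, 3}:
g(0) = mex{} = 0
g(1) = mex{0} = 1
g(2) = mex{1} = 0
g(3) = mex{0} = 1
g(4) = mex{1} = 0
g(5) = mex{0} = 1
g(6) = mex{1} = 0
g(7) = mex{0} = 1
g(8) = mex{1} = 0
g(9) = mex{0} = 1
g(10) = mex{1} = 0
g(11) = mex{0} = 1
So g(11) = 1.

1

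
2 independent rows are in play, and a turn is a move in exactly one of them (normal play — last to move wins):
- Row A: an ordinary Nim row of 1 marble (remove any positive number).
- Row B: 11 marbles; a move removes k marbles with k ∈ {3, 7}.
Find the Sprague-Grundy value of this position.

1

Row A is a plain Nim row of size 1, so its Grundy value is 1.
For row B, compute g(0), g(1), … with moves {3, 7}:
g(0) = mex{} = 0
g(1) = mex{} = 0
g(2) = mex{} = 0
g(3) = mex{0} = 1
g(4) = mex{0} = 1
g(5) = mex{0} = 1
g(6) = mex{1} = 0
g(7) = mex{0,1} = 2
g(8) = mex{0,1} = 2
g(9) = mex{0} = 1
g(10) = mex{1,2} = 0
g(11) = mex{1,2} = 0
So g(11) = 0.
By the Sprague-Grundy theorem, the Grundy value of a sum of independent games is the XOR of the component values.
Combined value = 1 ⊕ 0 = 1.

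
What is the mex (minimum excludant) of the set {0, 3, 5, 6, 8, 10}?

0 is in the set but 1 is not, so the mex is 1.

1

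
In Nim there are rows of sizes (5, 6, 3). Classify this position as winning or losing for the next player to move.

Losing position

Bitwise XOR of the heap sizes:
  101  (5)
  110  (6)
  011  (3)
  ---
  000  (0)
The nim-sum is 0, so this is a P-position: the player to move is in a losing position under optimal play.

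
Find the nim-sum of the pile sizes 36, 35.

Nim-sum: 36 ^ 35 = 7.

7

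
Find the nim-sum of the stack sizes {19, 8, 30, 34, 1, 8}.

Compute the nim-sum pairwise:
19 ^ 8 = 27
27 ^ 30 = 5
5 ^ 34 = 39
39 ^ 1 = 38
38 ^ 8 = 46

46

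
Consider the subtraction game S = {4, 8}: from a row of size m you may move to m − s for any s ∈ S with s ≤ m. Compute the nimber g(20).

Compute g(0), g(1), … for moves {4, 8}:
k:     0  1  2  3  4  5  6  7  8  9 10 11 12 13 14 15 16 17 18 19 20
g(k):  0  0  0  0  1  1  1  1  2  2  2  2  0  0  0  0  1  1  1  1  2
So g(20) = 2.

2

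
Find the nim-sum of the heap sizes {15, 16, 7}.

Nim-sum: 15 ^ 16 ^ 7 = 24.

24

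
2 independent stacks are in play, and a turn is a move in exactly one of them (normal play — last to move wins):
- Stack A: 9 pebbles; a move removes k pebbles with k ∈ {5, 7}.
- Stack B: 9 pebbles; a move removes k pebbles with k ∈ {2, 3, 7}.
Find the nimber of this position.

3

Grundy values for stack A (subtraction set {5, 7}):
k:     0  1  2  3  4  5  6  7  8  9
g(k):  0  0  0  0  0  1  1  1  1  1
So g(9) = 1.
Grundy values for stack B (subtraction set {2, 3, 7}):
g(0) = mex{} = 0
g(1) = mex{} = 0
g(2) = mex{0} = 1
g(3) = mex{0} = 1
g(4) = mex{0,1} = 2
g(5) = mex{1} = 0
g(6) = mex{1,2} = 0
g(7) = mex{0,2} = 1
g(8) = mex{0} = 1
g(9) = mex{0,1} = 2
So g(9) = 2.
By the Sprague-Grundy theorem, the Grundy value of a sum of independent games is the XOR of the component values.
Combined value = 1 ⊕ 2 = 3.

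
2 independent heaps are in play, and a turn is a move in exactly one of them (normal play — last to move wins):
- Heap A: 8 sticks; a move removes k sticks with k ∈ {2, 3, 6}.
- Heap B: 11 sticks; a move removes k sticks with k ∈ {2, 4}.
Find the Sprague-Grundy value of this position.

0

For heap A, compute g(0), g(1), … with moves {2, 3, 6}:
k:     0  1  2  3  4  5  6  7  8
g(k):  0  0  1  1  2  0  3  1  2
So g(8) = 2.
Grundy values for heap B (subtraction set {2, 4}):
k:     0  1  2  3  4  5  6  7  8  9 10 11
g(k):  0  0  1  1  2  2  0  0  1  1  2  2
So g(11) = 2.
The value of a disjunctive sum is the nim-sum of the parts.
Combined value = 2 ⊕ 2 = 0.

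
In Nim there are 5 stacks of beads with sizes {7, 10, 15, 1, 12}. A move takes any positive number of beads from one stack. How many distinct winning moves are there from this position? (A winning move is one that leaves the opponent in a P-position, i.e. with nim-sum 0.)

3

Nim-sum: 7 ^ 10 ^ 15 ^ 1 ^ 12 = 15.
The overall nim-sum is X = 15. A stack of size p has a winning move iff p XOR X < p (reduce it to p XOR X).
  7: 7 XOR 15 = 8 ≥ 7 — no move.
  10: 10 XOR 15 = 5 < 10 — winning move (to 5).
  15: 15 XOR 15 = 0 < 15 — winning move (to 0).
  1: 1 XOR 15 = 14 ≥ 1 — no move.
  12: 12 XOR 15 = 3 < 12 — winning move (to 3).
That gives 3 winning moves.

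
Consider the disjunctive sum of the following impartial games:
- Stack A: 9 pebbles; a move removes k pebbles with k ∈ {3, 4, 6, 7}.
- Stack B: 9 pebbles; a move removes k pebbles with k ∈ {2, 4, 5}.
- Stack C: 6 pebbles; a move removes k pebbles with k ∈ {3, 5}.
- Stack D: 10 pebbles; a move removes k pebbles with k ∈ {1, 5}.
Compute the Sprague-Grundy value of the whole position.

0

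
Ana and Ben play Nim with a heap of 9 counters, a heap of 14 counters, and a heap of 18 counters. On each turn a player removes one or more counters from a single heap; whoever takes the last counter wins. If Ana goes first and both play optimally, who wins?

Ana wins

Compute the nim-sum pairwise:
9 ^ 14 = 7
7 ^ 18 = 21
The nim-sum is 21 ≠ 0, so this is an N-position: the player to move can win; Ana has a winning move.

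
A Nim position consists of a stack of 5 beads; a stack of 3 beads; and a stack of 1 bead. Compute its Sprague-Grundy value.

Compute the nim-sum pairwise:
5 ⊕ 3 = 6
6 ⊕ 1 = 7

7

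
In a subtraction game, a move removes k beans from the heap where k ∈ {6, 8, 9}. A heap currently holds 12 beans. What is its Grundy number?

2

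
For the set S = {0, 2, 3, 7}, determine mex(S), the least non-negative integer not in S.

1

0 is in the set but 1 is not, so the mex is 1.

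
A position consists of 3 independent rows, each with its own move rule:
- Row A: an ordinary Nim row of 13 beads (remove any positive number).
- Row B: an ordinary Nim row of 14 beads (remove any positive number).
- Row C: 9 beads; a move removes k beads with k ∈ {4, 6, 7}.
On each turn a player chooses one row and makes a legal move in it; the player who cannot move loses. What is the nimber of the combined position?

Row A is a plain Nim row of size 13, so its Grundy value is 13.
Row B is a plain Nim row of size 14, so its Grundy value is 14.
Build the Grundy sequence for row C with g(k) = mex{g(k−s) : s ∈ {4, 6, 7}, s ≤ k}:
g(0) = mex{} = 0
g(1) = mex{} = 0
g(2) = mex{} = 0
g(3) = mex{} = 0
g(4) = mex{0} = 1
g(5) = mex{0} = 1
g(6) = mex{0} = 1
g(7) = mex{0} = 1
g(8) = mex{0,1} = 2
g(9) = mex{0,1} = 2
So g(9) = 2.
By the Sprague-Grundy theorem, the Grundy value of a sum of independent games is the XOR of the component values.
Combined value = 13 XOR 14 XOR 2 = 1.

1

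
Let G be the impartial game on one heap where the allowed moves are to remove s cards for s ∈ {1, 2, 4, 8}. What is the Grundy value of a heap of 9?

0

Build the Grundy sequence with g(k) = mex{g(k−s) : s ∈ {1, 2, 4, 8}, s ≤ k}:
k:     0  1  2  3  4  5  6  7  8  9
g(k):  0  1  2  0  1  2  0  1  2  0
So g(9) = 0.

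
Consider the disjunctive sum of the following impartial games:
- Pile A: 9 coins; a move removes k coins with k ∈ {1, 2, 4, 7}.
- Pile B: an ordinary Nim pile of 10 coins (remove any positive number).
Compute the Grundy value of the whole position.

Grundy values for pile A (subtraction set {1, 2, 4, 7}):
k:     0  1  2  3  4  5  6  7  8  9
g(k):  0  1  2  0  1  2  0  1  2  0
So g(9) = 0.
Pile B is a plain Nim pile of size 10, so its Grundy value is 10.
By the Sprague-Grundy theorem, the Grundy value of a sum of independent games is the XOR of the component values.
Combined value = 0 ⊕ 10 = 10.

10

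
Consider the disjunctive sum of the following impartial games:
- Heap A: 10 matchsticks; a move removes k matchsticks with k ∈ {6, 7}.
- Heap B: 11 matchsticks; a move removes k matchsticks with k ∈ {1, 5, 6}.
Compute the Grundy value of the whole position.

1

Build the Grundy sequence for heap A with g(k) = mex{g(k−s) : s ∈ {6, 7}, s ≤ k}:
g(0) = mex{} = 0
g(1) = mex{} = 0
g(2) = mex{} = 0
g(3) = mex{} = 0
g(4) = mex{} = 0
g(5) = mex{} = 0
g(6) = mex{0} = 1
g(7) = mex{0} = 1
g(8) = mex{0} = 1
g(9) = mex{0} = 1
g(10) = mex{0} = 1
So g(10) = 1.
Grundy values for heap B (subtraction set {1, 5, 6}):
k:     0  1  2  3  4  5  6  7  8  9 10 11
g(k):  0  1  0  1  0  1  2  3  2  3  2  0
So g(11) = 0.
The value of a disjunctive sum is the nim-sum of the parts.
Combined value = 1 ⊕ 0 = 1.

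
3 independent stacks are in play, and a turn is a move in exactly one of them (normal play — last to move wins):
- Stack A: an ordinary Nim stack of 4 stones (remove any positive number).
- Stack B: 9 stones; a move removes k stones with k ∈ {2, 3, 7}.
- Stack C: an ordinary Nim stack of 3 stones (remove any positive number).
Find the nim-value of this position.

Stack A is a plain Nim stack of size 4, so its Grundy value is 4.
Grundy values for stack B (subtraction set {2, 3, 7}):
g(0) = mex{} = 0
g(1) = mex{} = 0
g(2) = mex{0} = 1
g(3) = mex{0} = 1
g(4) = mex{0,1} = 2
g(5) = mex{1} = 0
g(6) = mex{1,2} = 0
g(7) = mex{0,2} = 1
g(8) = mex{0} = 1
g(9) = mex{0,1} = 2
So g(9) = 2.
Stack C is a plain Nim stack of size 3, so its Grundy value is 3.
By the Sprague-Grundy theorem, the Grundy value of a sum of independent games is the XOR of the component values.
Combined value = 4 XOR 2 XOR 3 = 5.

5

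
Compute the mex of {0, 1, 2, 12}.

The values 0, 1, 2 are all present; 3 is the first non-negative integer missing from the set.

3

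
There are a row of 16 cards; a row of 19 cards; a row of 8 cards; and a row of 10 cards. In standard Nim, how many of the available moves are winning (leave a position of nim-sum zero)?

1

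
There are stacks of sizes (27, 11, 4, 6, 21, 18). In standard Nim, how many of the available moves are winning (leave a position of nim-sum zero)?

3

In binary:
  11011  (27)
  01011  (11)
  00100  (4)
  00110  (6)
  10101  (21)
  10010  (18)
  -----
  10101  (21)
The overall nim-sum is X = 21. A stack of size p has a winning move iff p XOR X < p (reduce it to p XOR X).
  27: 27 XOR 21 = 14 < 27 — winning move (to 14).
  11: 11 XOR 21 = 30 ≥ 11 — no move.
  4: 4 XOR 21 = 17 ≥ 4 — no move.
  6: 6 XOR 21 = 19 ≥ 6 — no move.
  21: 21 XOR 21 = 0 < 21 — winning move (to 0).
  18: 18 XOR 21 = 7 < 18 — winning move (to 7).
That gives 3 winning moves.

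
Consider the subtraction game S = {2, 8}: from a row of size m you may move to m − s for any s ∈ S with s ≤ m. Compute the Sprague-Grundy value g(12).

1

Build the Grundy sequence with g(k) = mex{g(k−s) : s ∈ {2, 8}, s ≤ k}:
g(0) = mex{} = 0
g(1) = mex{} = 0
g(2) = mex{0} = 1
g(3) = mex{0} = 1
g(4) = mex{1} = 0
g(5) = mex{1} = 0
g(6) = mex{0} = 1
g(7) = mex{0} = 1
g(8) = mex{0,1} = 2
g(9) = mex{0,1} = 2
g(10) = mex{1,2} = 0
g(11) = mex{1,2} = 0
g(12) = mex{0} = 1
So g(12) = 1.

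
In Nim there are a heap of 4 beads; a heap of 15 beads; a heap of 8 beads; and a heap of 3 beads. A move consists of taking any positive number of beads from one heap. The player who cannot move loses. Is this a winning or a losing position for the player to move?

Write each in binary and XOR column by column:
  0100  (4)
  1111  (15)
  1000  (8)
  0011  (3)
  ----
  0000  (0)
The nim-sum is 0, so this is a P-position: the player to move is in a losing position under optimal play.

Losing position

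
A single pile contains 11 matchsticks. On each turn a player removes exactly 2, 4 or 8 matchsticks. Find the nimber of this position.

Compute g(0), g(1), … for moves {2, 4, 8}:
g(0) = mex{} = 0
g(1) = mex{} = 0
g(2) = mex{0} = 1
g(3) = mex{0} = 1
g(4) = mex{0,1} = 2
g(5) = mex{0,1} = 2
g(6) = mex{1,2} = 0
g(7) = mex{1,2} = 0
g(8) = mex{0,2} = 1
g(9) = mex{0,2} = 1
g(10) = mex{0,1} = 2
g(11) = mex{0,1} = 2
So g(11) = 2.

2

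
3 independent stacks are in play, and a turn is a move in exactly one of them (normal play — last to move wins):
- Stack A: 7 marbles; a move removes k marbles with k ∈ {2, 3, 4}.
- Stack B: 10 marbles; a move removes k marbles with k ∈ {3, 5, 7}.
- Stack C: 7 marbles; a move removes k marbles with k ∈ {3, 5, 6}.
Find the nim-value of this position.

2

Grundy values for stack A (subtraction set {2, 3, 4}):
k:     0  1  2  3  4  5  6  7
g(k):  0  0  1  1  2  2  0  0
So g(7) = 0.
Grundy values for stack B (subtraction set {3, 5, 7}):
k:     0  1  2  3  4  5  6  7  8  9 10
g(k):  0  0  0  1  1  1  2  2  2  3  0
So g(10) = 0.
Build the Grundy sequence for stack C with g(k) = mex{g(k−s) : s ∈ {3, 5, 6}, s ≤ k}:
k:     0  1  2  3  4  5  6  7
g(k):  0  0  0  1  1  1  2  2
So g(7) = 2.
By the Sprague-Grundy theorem, the Grundy value of a sum of independent games is the XOR of the component values.
Combined value = 0 XOR 0 XOR 2 = 2.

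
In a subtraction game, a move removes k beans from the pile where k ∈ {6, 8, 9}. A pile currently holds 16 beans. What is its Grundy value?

0

Grundy values for subtraction set {6, 8, 9}:
k:     0  1  2  3  4  5  6  7  8  9 10 11 12 13 14 15 16
g(k):  0  0  0  0  0  0  1  1  1  1  1  1  2  2  2  0  0
So g(16) = 0.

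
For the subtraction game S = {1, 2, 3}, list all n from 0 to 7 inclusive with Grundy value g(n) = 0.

Grundy values for subtraction set {1, 2, 3}:
k:     0  1  2  3  4  5  6  7
g(k):  0  1  2  3  0  1  2  3
The P-positions (g = 0) in 0..7 are 0, 4.

0, 4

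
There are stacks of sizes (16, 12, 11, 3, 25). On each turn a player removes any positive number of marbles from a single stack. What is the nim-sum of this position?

Nim-sum: 16 ⊕ 12 ⊕ 11 ⊕ 3 ⊕ 25 = 13.

13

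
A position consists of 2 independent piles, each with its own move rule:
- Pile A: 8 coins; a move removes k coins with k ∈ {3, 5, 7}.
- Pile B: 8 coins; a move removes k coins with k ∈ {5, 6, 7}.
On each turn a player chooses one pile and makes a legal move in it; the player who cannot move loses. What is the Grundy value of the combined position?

Build the Grundy sequence for pile A with g(k) = mex{g(k−s) : s ∈ {3, 5, 7}, s ≤ k}:
g(0) = mex{} = 0
g(1) = mex{} = 0
g(2) = mex{} = 0
g(3) = mex{0} = 1
g(4) = mex{0} = 1
g(5) = mex{0} = 1
g(6) = mex{0,1} = 2
g(7) = mex{0,1} = 2
g(8) = mex{0,1} = 2
So g(8) = 2.
For pile B, compute g(0), g(1), … with moves {5, 6, 7}:
k:     0  1  2  3  4  5  6  7  8
g(k):  0  0  0  0  0  1  1  1  1
So g(8) = 1.
The value of a disjunctive sum is the nim-sum of the parts.
Combined value = 2 XOR 1 = 3.

3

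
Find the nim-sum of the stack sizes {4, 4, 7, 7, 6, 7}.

Compute the nim-sum pairwise:
4 ⊕ 4 = 0
0 ⊕ 7 = 7
7 ⊕ 7 = 0
0 ⊕ 6 = 6
6 ⊕ 7 = 1

1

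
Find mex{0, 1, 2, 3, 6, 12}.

The values 0, 1, 2, 3 are all present; 4 is the first non-negative integer missing from the set.

4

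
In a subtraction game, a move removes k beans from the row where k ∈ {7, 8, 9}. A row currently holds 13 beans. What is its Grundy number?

Build the Grundy sequence with g(k) = mex{g(k−s) : s ∈ {7, 8, 9}, s ≤ k}:
k:     0  1  2  3  4  5  6  7  8  9 10 11 12 13
g(k):  0  0  0  0  0  0  0  1  1  1  1  1  1  1
So g(13) = 1.

1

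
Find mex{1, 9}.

0

0 is not in the set, so the mex is 0.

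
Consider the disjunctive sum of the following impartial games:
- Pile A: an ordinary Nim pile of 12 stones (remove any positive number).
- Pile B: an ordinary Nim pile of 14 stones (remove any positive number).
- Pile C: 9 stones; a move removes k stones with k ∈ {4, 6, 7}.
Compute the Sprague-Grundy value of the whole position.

0

Pile A is a plain Nim pile of size 12, so its Grundy value is 12.
Pile B is a plain Nim pile of size 14, so its Grundy value is 14.
Grundy values for pile C (subtraction set {4, 6, 7}):
g(0) = mex{} = 0
g(1) = mex{} = 0
g(2) = mex{} = 0
g(3) = mex{} = 0
g(4) = mex{0} = 1
g(5) = mex{0} = 1
g(6) = mex{0} = 1
g(7) = mex{0} = 1
g(8) = mex{0,1} = 2
g(9) = mex{0,1} = 2
So g(9) = 2.
The value of a disjunctive sum is the nim-sum of the parts.
Combined value = 12 XOR 14 XOR 2 = 0.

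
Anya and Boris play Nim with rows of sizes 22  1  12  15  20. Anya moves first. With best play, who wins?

Boris wins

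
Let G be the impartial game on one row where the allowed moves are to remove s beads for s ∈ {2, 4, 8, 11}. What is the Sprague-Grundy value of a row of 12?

3

Compute g(0), g(1), … for moves {2, 4, 8, 11}:
g(0) = mex{} = 0
g(1) = mex{} = 0
g(2) = mex{0} = 1
g(3) = mex{0} = 1
g(4) = mex{0,1} = 2
g(5) = mex{0,1} = 2
g(6) = mex{1,2} = 0
g(7) = mex{1,2} = 0
g(8) = mex{0,2} = 1
g(9) = mex{0,2} = 1
g(10) = mex{0,1} = 2
g(11) = mex{0,1} = 2
g(12) = mex{0,1,2} = 3
So g(12) = 3.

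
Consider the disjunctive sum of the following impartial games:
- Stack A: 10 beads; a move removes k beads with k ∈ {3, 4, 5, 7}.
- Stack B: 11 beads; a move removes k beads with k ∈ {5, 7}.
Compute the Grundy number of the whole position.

Grundy values for stack A (subtraction set {3, 4, 5, 7}):
k:     0  1  2  3  4  5  6  7  8  9 10
g(k):  0  0  0  1  1  1  2  2  2  3  0
So g(10) = 0.
Grundy values for stack B (subtraction set {5, 7}):
g(0) = mex{} = 0
g(1) = mex{} = 0
g(2) = mex{} = 0
g(3) = mex{} = 0
g(4) = mex{} = 0
g(5) = mex{0} = 1
g(6) = mex{0} = 1
g(7) = mex{0} = 1
g(8) = mex{0} = 1
g(9) = mex{0} = 1
g(10) = mex{0,1} = 2
g(11) = mex{0,1} = 2
So g(11) = 2.
By the Sprague-Grundy theorem, the Grundy value of a sum of independent games is the XOR of the component values.
Combined value = 0 ⊕ 2 = 2.

2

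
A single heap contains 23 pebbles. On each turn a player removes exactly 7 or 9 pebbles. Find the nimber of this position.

1

Grundy values for subtraction set {7, 9}:
k:     0  1  2  3  4  5  6  7  8  9 10 11 12 13 14 15 16 17 18 19 20 21 22 23
g(k):  0  0  0  0  0  0  0  1  1  1  1  1  1  1  2  2  0  0  0  0  0  0  0  1
So g(23) = 1.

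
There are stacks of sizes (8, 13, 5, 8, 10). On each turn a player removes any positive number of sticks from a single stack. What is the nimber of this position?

Nim-sum: 8 XOR 13 XOR 5 XOR 8 XOR 10 = 2.

2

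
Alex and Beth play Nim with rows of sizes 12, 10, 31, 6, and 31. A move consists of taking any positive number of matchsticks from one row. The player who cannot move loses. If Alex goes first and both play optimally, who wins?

Beth wins

Nim-sum: 12 ^ 10 ^ 31 ^ 6 ^ 31 = 0.
The nim-sum is 0, so this is a P-position: the player to move is in a losing position under optimal play; Alex is about to move from it and so loses — Beth wins.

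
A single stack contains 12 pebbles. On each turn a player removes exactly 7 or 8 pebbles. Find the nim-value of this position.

1

Build the Grundy sequence with g(k) = mex{g(k−s) : s ∈ {7, 8}, s ≤ k}:
g(0) = mex{} = 0
g(1) = mex{} = 0
g(2) = mex{} = 0
g(3) = mex{} = 0
g(4) = mex{} = 0
g(5) = mex{} = 0
g(6) = mex{} = 0
g(7) = mex{0} = 1
g(8) = mex{0} = 1
g(9) = mex{0} = 1
g(10) = mex{0} = 1
g(11) = mex{0} = 1
g(12) = mex{0} = 1
So g(12) = 1.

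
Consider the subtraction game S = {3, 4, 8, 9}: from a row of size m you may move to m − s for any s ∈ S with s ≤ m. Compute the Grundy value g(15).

1

Grundy values for subtraction set {3, 4, 8, 9}:
k:     0  1  2  3  4  5  6  7  8  9 10 11 12 13 14 15
g(k):  0  0  0  1  1  1  2  0  2  3  1  3  0  0  0  1
So g(15) = 1.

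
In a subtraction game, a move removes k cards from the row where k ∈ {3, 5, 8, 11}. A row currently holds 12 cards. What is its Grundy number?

4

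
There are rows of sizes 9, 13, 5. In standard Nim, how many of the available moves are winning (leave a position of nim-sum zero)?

3

Bitwise XOR of the heap sizes:
  1001  (9)
  1101  (13)
  0101  (5)
  ----
  0001  (1)
The overall nim-sum is X = 1. A row of size p has a winning move iff p XOR X < p (reduce it to p XOR X).
  9: 9 XOR 1 = 8 < 9 — winning move (to 8).
  13: 13 XOR 1 = 12 < 13 — winning move (to 12).
  5: 5 XOR 1 = 4 < 5 — winning move (to 4).
That gives 3 winning moves.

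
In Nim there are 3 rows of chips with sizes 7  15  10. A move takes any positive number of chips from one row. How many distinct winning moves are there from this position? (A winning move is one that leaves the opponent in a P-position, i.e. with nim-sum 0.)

3

Nim-sum: 7 XOR 15 XOR 10 = 2.
The overall nim-sum is X = 2. A row of size p has a winning move iff p XOR X < p (reduce it to p XOR X).
  7: 7 XOR 2 = 5 < 7 — winning move (to 5).
  15: 15 XOR 2 = 13 < 15 — winning move (to 13).
  10: 10 XOR 2 = 8 < 10 — winning move (to 8).
That gives 3 winning moves.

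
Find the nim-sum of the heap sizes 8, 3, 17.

26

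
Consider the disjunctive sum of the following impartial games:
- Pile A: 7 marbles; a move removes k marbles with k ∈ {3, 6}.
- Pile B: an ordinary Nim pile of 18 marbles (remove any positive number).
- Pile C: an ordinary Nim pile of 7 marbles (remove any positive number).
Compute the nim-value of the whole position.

23

For pile A, compute g(0), g(1), … with moves {3, 6}:
k:     0  1  2  3  4  5  6  7
g(k):  0  0  0  1  1  1  2  2
So g(7) = 2.
Pile B is a plain Nim pile of size 18, so its Grundy value is 18.
Pile C is a plain Nim pile of size 7, so its Grundy value is 7.
The value of a disjunctive sum is the nim-sum of the parts.
Combined value = 2 ⊕ 18 ⊕ 7 = 23.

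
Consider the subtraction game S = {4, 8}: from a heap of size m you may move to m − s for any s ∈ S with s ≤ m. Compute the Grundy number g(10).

2

Grundy values for subtraction set {4, 8}:
g(0) = mex{} = 0
g(1) = mex{} = 0
g(2) = mex{} = 0
g(3) = mex{} = 0
g(4) = mex{0} = 1
g(5) = mex{0} = 1
g(6) = mex{0} = 1
g(7) = mex{0} = 1
g(8) = mex{0,1} = 2
g(9) = mex{0,1} = 2
g(10) = mex{0,1} = 2
So g(10) = 2.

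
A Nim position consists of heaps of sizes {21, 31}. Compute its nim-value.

10

Write each in binary and XOR column by column:
  10101  (21)
  11111  (31)
  -----
  01010  (10)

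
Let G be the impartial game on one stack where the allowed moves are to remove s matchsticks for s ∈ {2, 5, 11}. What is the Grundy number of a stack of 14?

Build the Grundy sequence with g(k) = mex{g(k−s) : s ∈ {2, 5, 11}, s ≤ k}:
g(0) = mex{} = 0
g(1) = mex{} = 0
g(2) = mex{0} = 1
g(3) = mex{0} = 1
g(4) = mex{1} = 0
g(5) = mex{0,1} = 2
g(6) = mex{0} = 1
g(7) = mex{1,2} = 0
g(8) = mex{1} = 0
g(9) = mex{0} = 1
g(10) = mex{0,2} = 1
g(11) = mex{0,1} = 2
g(12) = mex{0,1} = 2
g(13) = mex{0,1,2} = 3
g(14) = mex{1,2} = 0
So g(14) = 0.

0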